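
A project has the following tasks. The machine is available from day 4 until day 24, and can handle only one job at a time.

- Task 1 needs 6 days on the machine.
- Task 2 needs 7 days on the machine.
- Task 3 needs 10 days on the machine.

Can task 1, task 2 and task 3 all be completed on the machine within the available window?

The machine window is 24 − 4 = 20 days.
Running back to back, the jobs need 6 + 7 + 10 = 23 days on the machine.
Since 23 > 20, they cannot all fit.

No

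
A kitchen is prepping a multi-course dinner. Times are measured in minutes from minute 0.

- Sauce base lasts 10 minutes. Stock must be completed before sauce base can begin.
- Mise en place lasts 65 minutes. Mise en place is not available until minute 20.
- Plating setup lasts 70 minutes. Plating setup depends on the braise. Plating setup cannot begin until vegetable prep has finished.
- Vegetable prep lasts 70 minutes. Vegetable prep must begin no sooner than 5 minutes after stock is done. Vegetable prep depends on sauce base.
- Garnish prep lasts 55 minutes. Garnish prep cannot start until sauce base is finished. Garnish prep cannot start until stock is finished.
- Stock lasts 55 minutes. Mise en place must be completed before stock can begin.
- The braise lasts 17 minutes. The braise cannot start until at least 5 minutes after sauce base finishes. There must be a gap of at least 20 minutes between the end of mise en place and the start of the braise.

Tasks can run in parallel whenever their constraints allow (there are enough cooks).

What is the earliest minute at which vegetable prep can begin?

Mise en place waits on its own release at minute 20, so it starts at minute 20 and finishes at 20 + 65 = minute 85.
After mise en place (finishes minute 85), stock can start at minute 85 and finishes at minute 140.
After stock (finishes minute 140), sauce base can start at minute 140 and finishes at minute 150.
Vegetable prep waits on stock (finishes minute 140, plus 5-minute gap → minute 145); sauce base (finishes minute 150). The latest of these is minute 150, which is the earliest vegetable prep can start.

150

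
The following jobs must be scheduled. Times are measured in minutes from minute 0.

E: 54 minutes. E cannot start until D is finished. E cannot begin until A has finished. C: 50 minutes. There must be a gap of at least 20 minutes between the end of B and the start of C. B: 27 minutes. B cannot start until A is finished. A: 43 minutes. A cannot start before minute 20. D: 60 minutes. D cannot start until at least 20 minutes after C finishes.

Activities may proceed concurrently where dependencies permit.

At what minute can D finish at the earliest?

240

A waits on its own release at minute 20, so it starts at minute 20 and finishes at 20 + 43 = minute 63.
B cannot begin until A (finishes minute 63). It runs from minute 63 to 63 + 27 = minute 90.
C waits on B (finishes minute 90, plus 20-minute gap → minute 110), so it starts at minute 110 and finishes at 110 + 50 = minute 160.
D waits on C (finishes minute 160, plus 20-minute gap → minute 180), so it starts at minute 180 and finishes at 180 + 60 = minute 240.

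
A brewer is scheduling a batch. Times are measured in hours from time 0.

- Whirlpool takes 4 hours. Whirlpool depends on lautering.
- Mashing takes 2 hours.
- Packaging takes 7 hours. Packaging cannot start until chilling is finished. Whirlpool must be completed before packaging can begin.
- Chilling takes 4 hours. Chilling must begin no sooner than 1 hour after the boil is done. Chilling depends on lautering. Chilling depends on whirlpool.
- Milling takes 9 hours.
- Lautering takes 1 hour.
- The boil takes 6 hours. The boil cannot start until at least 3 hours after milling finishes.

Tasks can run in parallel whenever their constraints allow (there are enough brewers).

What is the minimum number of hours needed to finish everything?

30

Lautering can start immediately at hour 0; it finishes at hour 1.
After lautering (finishes hour 1), whirlpool can start at hour 1 and finishes at hour 5.
Mashing can start immediately at hour 0; it finishes at hour 2.
Nothing blocks milling, so it runs from hour 0 to hour 9.
The boil waits on milling (finishes hour 9, plus 3-hour gap → hour 12), so it starts at hour 12 and finishes at 12 + 6 = hour 18.
Chilling cannot start until the boil (finishes hour 18, plus 1-hour gap → hour 19); lautering (finishes hour 1); whirlpool (finishes hour 5). The controlling bound is hour 19, so chilling finishes at 19 + 4 = hour 23.
Packaging has to wait for chilling (finishes hour 23); whirlpool (finishes hour 5). The latest of these is hour 23, so packaging runs hour 23 to 23 + 7 = hour 30.
All tasks are finished once the last one completes. Finish times: Milling at 9, Mashing at 2, Lautering at 1, The boil at 18, Whirlpool at 5, Chilling at 23, Packaging at 30. The latest is hour 30.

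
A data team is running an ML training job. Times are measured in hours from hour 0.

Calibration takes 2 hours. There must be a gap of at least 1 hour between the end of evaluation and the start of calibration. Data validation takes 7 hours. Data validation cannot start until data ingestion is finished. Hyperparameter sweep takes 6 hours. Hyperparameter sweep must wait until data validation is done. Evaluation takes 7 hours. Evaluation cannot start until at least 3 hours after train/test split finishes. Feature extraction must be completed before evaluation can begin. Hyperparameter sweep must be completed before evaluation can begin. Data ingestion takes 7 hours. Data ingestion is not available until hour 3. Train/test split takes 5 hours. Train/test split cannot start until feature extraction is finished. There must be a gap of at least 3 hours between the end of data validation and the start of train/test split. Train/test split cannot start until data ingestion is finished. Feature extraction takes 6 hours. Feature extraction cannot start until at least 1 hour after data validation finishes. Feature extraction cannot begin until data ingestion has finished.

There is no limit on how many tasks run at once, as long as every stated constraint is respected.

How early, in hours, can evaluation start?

Data ingestion cannot begin until its own release at hour 3. It runs from hour 3 to 3 + 7 = hour 10.
After data ingestion (finishes hour 10), data validation can start at hour 10 and finishes at hour 17.
After data validation (finishes hour 17), hyperparameter sweep can start at hour 17 and finishes at hour 23.
For feature extraction: data validation (finishes hour 17, plus 1-hour gap → hour 18); data ingestion (finishes hour 10). Taking the maximum gives a start of hour 18, and it finishes at 18 + 6 = hour 24.
Train/test split cannot start until feature extraction (finishes hour 24); data validation (finishes hour 17, plus 3-hour gap → hour 20); data ingestion (finishes hour 10). The controlling bound is hour 24, so train/test split finishes at 24 + 5 = hour 29.
Evaluation waits on train/test split (finishes hour 29, plus 3-hour gap → hour 32); feature extraction (finishes hour 24); hyperparameter sweep (finishes hour 23). The latest of these is hour 32, which is the earliest evaluation can start.

32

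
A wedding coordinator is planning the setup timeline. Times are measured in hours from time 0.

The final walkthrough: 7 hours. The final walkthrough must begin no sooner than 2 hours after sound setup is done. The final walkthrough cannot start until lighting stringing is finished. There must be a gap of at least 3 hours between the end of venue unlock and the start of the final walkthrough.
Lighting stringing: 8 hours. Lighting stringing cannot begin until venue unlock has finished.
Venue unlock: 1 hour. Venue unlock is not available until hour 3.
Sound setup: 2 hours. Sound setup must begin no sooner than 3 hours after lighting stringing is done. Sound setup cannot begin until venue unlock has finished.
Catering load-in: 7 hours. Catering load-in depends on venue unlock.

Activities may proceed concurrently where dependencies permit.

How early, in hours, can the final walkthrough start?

After its own release at hour 3, venue unlock can start at hour 3 and finishes at hour 4.
Lighting stringing waits on venue unlock (finishes hour 4), so it starts at hour 4 and finishes at 4 + 8 = hour 12.
Sound setup has to wait for lighting stringing (finishes hour 12, plus 3-hour gap → hour 15); venue unlock (finishes hour 4). The latest of these is hour 15, so sound setup runs hour 15 to 15 + 2 = hour 17.
The final walkthrough waits on sound setup (finishes hour 17, plus 2-hour gap → hour 19); lighting stringing (finishes hour 12); venue unlock (finishes hour 4, plus 3-hour gap → hour 7). The latest of these is hour 19, which is the earliest the final walkthrough can start.

19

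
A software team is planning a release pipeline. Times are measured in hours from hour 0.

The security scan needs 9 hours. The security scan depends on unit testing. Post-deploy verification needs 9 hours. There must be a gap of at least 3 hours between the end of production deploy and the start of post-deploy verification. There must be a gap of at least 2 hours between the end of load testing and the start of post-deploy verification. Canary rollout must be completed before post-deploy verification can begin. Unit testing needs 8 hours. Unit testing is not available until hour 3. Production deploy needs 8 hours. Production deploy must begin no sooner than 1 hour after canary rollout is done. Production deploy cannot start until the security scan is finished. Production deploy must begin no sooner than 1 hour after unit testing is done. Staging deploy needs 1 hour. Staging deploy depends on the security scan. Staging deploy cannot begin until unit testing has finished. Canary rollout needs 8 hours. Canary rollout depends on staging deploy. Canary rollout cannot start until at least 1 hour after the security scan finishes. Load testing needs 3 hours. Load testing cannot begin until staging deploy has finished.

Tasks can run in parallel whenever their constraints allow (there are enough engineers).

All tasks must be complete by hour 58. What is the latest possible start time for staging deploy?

Post-deploy verification has no dependents, so it just needs to finish by hour 58. Starting by 58 − 9 = hour 49 achieves that.
Production deploy has to be done before post-deploy verification (must start by hour 49, minus 3-hour gap → hour 46). That means finishing by hour 46, i.e. starting by 46 − 8 = hour 38.
Canary rollout must finish in time for production deploy (must start by hour 38, minus 1-hour gap → hour 37); post-deploy verification (must start by hour 49). The tightest is hour 37, so canary rollout must start by 37 − 8 = hour 29.
Load testing feeds into post-deploy verification (must start by hour 49, minus 2-hour gap → hour 47); so load testing must finish by hour 47 and therefore start by hour 44.
Staging deploy feeds canary rollout (must start by hour 29); load testing (must start by hour 44). Taking the minimum, staging deploy must finish by hour 29 and start by 29 − 1 = hour 28.

28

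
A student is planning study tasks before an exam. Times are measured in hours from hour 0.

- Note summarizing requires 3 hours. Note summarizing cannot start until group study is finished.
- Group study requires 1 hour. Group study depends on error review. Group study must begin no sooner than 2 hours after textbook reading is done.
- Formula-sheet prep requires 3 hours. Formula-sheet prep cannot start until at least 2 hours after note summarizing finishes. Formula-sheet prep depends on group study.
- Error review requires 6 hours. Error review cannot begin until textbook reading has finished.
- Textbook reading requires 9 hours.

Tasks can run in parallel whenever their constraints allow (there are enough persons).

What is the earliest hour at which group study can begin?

Textbook reading can start immediately at hour 0; it finishes at hour 9.
Error review cannot begin until textbook reading (finishes hour 9). It runs from hour 9 to 9 + 6 = hour 15.
Group study waits on error review (finishes hour 15); textbook reading (finishes hour 9, plus 2-hour gap → hour 11). The latest of these is hour 15, which is the earliest group study can start.

15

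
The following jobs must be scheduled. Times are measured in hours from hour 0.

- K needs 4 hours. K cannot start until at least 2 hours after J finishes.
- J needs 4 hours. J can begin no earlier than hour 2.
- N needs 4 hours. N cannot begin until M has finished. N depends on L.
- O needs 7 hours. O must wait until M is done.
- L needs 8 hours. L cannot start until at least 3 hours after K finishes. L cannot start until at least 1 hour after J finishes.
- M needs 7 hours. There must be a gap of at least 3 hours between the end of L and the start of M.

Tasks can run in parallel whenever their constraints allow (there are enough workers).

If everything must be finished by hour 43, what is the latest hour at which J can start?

5

Nothing follows N; the deadline of hour 43 is its only limit. It must start by 43 − 4 = hour 39.
O must finish by hour 43; it takes 7 hours, so it must start by 43 − 7 = hour 36.
M feeds N (must start by hour 39); O (must start by hour 36). Taking the minimum, M must finish by hour 36 and start by 36 − 7 = hour 29.
L must finish in time for M (must start by hour 29, minus 3-hour gap → hour 26); N (must start by hour 39). The tightest is hour 26, so L must start by 26 − 8 = hour 18.
Since L (must start by hour 18, minus 3-hour gap → hour 15) depends on it, K must finish by hour 15. Backing off its 4-hour duration gives a latest start of hour 11.
For J: K (must start by hour 11, minus 2-hour gap → hour 9); L (must start by hour 18, minus 1-hour gap → hour 17). The most restrictive is hour 9; with a 4-hour duration, J must start by hour 5.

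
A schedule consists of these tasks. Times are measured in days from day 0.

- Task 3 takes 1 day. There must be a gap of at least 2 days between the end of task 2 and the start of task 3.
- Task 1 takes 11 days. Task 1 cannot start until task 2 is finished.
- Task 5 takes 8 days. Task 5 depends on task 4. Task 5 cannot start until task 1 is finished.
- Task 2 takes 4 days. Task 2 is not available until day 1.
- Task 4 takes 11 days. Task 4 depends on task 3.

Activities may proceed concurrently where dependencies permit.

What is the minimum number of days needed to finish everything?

27

Task 2 waits on its own release at day 1, so it starts at day 1 and finishes at 1 + 4 = day 5.
After task 2 (finishes day 5, plus 2-day gap → day 7), task 3 can start at day 7 and finishes at day 8.
Task 4 waits on task 3 (finishes day 8), so it starts at day 8 and finishes at 8 + 11 = day 19.
Task 1 cannot begin until task 2 (finishes day 5). It runs from day 5 to 5 + 11 = day 16.
For task 5: task 4 (finishes day 19); task 1 (finishes day 16). Taking the maximum gives a start of day 19, and it finishes at 19 + 8 = day 27.
All tasks are finished once the last one completes. Finish times: Task 1 at 16, Task 2 at 5, Task 3 at 8, Task 4 at 19, Task 5 at 27. The latest is day 27.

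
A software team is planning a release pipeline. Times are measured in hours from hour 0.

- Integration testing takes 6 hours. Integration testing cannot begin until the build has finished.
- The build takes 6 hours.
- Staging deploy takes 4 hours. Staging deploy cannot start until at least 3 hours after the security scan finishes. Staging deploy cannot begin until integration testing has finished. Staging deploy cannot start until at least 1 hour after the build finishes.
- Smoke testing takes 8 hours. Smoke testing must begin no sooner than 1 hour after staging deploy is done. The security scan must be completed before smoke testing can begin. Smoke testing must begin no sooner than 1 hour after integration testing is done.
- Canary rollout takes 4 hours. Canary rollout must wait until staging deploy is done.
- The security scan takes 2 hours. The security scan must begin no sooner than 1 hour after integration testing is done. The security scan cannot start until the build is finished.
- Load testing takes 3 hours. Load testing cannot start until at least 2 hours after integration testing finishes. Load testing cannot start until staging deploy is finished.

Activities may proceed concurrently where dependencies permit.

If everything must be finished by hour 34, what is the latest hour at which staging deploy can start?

21

Smoke testing has no dependents, so it just needs to finish by hour 34. Starting by 34 − 8 = hour 26 achieves that.
Canary rollout has no dependents, so it just needs to finish by hour 34. Starting by 34 − 4 = hour 30 achieves that.
Load testing has no dependents, so it just needs to finish by hour 34. Starting by 34 − 3 = hour 31 achieves that.
Staging deploy has several dependents: smoke testing (must start by hour 26, minus 1-hour gap → hour 25); canary rollout (must start by hour 30); load testing (must start by hour 31). The earliest of those limits is hour 25, so staging deploy must start by 25 − 4 = hour 21.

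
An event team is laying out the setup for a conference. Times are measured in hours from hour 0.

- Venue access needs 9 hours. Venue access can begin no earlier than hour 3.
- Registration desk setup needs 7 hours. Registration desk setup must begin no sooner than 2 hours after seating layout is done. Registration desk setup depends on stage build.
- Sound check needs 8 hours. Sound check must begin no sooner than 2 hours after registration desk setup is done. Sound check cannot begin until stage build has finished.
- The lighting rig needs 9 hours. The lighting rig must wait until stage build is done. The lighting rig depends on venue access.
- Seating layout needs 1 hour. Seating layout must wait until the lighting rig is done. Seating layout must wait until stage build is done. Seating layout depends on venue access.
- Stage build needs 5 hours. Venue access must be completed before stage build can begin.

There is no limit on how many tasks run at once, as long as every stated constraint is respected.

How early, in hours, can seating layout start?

26

Venue access cannot begin until its own release at hour 3. It runs from hour 3 to 3 + 9 = hour 12.
Stage build waits on venue access (finishes hour 12), so it starts at hour 12 and finishes at 12 + 5 = hour 17.
For the lighting rig: stage build (finishes hour 17); venue access (finishes hour 12). Taking the maximum gives a start of hour 17, and it finishes at 17 + 9 = hour 26.
Seating layout waits on the lighting rig (finishes hour 26); stage build (finishes hour 17); venue access (finishes hour 12). The latest of these is hour 26, which is the earliest seating layout can start.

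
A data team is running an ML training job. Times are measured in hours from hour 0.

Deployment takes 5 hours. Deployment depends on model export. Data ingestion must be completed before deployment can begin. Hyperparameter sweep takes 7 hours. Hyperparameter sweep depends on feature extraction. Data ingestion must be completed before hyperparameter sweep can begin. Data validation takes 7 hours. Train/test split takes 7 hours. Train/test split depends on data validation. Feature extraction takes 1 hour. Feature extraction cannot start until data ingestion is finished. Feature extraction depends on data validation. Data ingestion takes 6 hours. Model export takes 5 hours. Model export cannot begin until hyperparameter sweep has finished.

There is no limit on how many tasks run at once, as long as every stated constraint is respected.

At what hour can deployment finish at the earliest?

Nothing blocks data validation, so it runs from hour 0 to hour 7.
Nothing blocks data ingestion, so it runs from hour 0 to hour 6.
Feature extraction cannot start until data ingestion (finishes hour 6); data validation (finishes hour 7). The controlling bound is hour 7, so feature extraction finishes at 7 + 1 = hour 8.
Hyperparameter sweep needs all of feature extraction (finishes hour 8); data ingestion (finishes hour 6). That puts its earliest start at hour 8; it finishes at 8 + 7 = hour 15.
After hyperparameter sweep (finishes hour 15), model export can start at hour 15 and finishes at hour 20.
Deployment cannot start until model export (finishes hour 20); data ingestion (finishes hour 6). The controlling bound is hour 20, so deployment finishes at 20 + 5 = hour 25.

25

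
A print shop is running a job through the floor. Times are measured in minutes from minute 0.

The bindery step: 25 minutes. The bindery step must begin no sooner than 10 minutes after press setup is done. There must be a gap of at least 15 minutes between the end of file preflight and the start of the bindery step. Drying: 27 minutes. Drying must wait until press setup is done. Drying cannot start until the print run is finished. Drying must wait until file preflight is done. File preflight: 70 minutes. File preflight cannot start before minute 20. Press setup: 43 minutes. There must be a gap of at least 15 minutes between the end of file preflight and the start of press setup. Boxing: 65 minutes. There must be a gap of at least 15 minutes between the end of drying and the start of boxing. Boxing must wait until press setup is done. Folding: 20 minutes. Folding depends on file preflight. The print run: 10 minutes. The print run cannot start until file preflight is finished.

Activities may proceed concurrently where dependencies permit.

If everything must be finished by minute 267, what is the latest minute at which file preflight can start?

To finish by minute 267, boxing (duration 65) must start no later than minute 202.
Drying has to be done before boxing (must start by minute 202, minus 15-minute gap → minute 187). That means finishing by minute 187, i.e. starting by 187 − 27 = minute 160.
Nothing follows the bindery step; the deadline of minute 267 is its only limit. It must start by 267 − 25 = minute 242.
Press setup has several dependents: drying (must start by minute 160); the bindery step (must start by minute 242, minus 10-minute gap → minute 232); boxing (must start by minute 202). The earliest of those limits is minute 160, so press setup must start by 160 − 43 = minute 117.
Since drying (must start by minute 160) depends on it, the print run must finish by minute 160. Backing off its 10-minute duration gives a latest start of minute 150.
Folding has no dependents, so it just needs to finish by minute 267. Starting by 267 − 20 = minute 247 achieves that.
File preflight feeds press setup (must start by minute 117, minus 15-minute gap → minute 102); the print run (must start by minute 150); drying (must start by minute 160); folding (must start by minute 247); the bindery step (must start by minute 242, minus 15-minute gap → minute 227). Taking the minimum, file preflight must finish by minute 102 and start by 102 − 70 = minute 32.

32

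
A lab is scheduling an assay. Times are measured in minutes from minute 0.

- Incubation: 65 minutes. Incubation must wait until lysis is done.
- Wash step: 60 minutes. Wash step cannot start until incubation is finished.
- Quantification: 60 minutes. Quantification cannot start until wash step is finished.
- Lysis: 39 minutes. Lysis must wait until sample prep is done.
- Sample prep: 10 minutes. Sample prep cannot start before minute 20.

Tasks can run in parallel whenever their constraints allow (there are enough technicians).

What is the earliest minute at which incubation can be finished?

After its own release at minute 20, sample prep can start at minute 20 and finishes at minute 30.
Lysis cannot begin until sample prep (finishes minute 30). It runs from minute 30 to 30 + 39 = minute 69.
After lysis (finishes minute 69), incubation can start at minute 69 and finishes at minute 134.

134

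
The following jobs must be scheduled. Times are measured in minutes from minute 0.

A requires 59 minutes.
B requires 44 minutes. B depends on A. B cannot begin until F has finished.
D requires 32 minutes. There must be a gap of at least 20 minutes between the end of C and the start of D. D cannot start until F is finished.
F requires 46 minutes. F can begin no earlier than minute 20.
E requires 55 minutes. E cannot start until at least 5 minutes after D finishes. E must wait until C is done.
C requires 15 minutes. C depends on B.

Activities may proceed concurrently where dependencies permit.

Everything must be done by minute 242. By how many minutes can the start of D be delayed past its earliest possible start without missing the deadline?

5

F cannot begin until its own release at minute 20. It runs from minute 20 to 20 + 46 = minute 66.
A has no prerequisites, so it starts at minute 0 and finishes at minute 59.
B needs all of A (finishes minute 59); F (finishes minute 66). That puts its earliest start at minute 66; it finishes at 66 + 44 = minute 110.
C cannot begin until B (finishes minute 110). It runs from minute 110 to 110 + 15 = minute 125.
D cannot start until C (finishes minute 125, plus 20-minute gap → minute 145); F (finishes minute 66). The controlling bound is minute 145, so D finishes at 145 + 32 = minute 177.

Working backward from the deadline:
E must finish by minute 242; it takes 55 minutes, so it must start by 242 − 55 = minute 187.
D must finish before E (must start by minute 187, minus 5-minute gap → minute 182). With a 32-minute duration, D must start by 182 − 32 = minute 150.
So D can start as early as minute 145 and as late as minute 150, giving 150 − 145 = 5 minutes of slack.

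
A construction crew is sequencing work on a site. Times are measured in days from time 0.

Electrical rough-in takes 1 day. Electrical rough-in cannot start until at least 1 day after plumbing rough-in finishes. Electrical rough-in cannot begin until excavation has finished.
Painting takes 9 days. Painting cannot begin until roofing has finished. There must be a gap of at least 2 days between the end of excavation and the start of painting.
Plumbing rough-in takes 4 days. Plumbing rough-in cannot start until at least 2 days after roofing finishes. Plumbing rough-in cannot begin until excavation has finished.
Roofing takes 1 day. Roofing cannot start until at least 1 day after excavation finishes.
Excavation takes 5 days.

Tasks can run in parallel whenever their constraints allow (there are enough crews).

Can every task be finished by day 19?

Nothing blocks excavation, so it runs from day 0 to day 5.
Roofing waits on excavation (finishes day 5, plus 1-day gap → day 6), so it starts at day 6 and finishes at 6 + 1 = day 7.
For painting: roofing (finishes day 7); excavation (finishes day 5, plus 2-day gap → day 7). Taking the maximum gives a start of day 7, and it finishes at 7 + 9 = day 16.
For plumbing rough-in: roofing (finishes day 7, plus 2-day gap → day 9); excavation (finishes day 5). Taking the maximum gives a start of day 9, and it finishes at 9 + 4 = day 13.
Electrical rough-in needs all of plumbing rough-in (finishes day 13, plus 1-day gap → day 14); excavation (finishes day 5). That puts its earliest start at day 14; it finishes at 14 + 1 = day 15.
Every task is finished by day 16, which is no later than the deadline of 19, so the schedule is feasible.

Yes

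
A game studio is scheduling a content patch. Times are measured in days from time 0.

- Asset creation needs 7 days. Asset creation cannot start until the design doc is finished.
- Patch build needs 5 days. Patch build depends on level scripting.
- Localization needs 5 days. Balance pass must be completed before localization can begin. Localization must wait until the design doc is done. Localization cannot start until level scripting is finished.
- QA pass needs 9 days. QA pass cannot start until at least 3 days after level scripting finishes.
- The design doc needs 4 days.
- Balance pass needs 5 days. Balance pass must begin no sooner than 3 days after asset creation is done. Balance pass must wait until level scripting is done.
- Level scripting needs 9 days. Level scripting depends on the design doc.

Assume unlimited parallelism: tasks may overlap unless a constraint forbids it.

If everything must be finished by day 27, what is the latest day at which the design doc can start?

2

Localization has no dependents, so it just needs to finish by day 27. Starting by 27 − 5 = day 22 achieves that.
Balance pass has to be done before localization (must start by day 22). That means finishing by day 22, i.e. starting by 22 − 5 = day 17.
Asset creation feeds into balance pass (must start by day 17, minus 3-day gap → day 14); so asset creation must finish by day 14 and therefore start by day 7.
QA pass must finish by day 27; it takes 9 days, so it must start by 27 − 9 = day 18.
Nothing follows patch build; the deadline of day 27 is its only limit. It must start by 27 − 5 = day 22.
Level scripting has several dependents: balance pass (must start by day 17); localization (must start by day 22); QA pass (must start by day 18, minus 3-day gap → day 15); patch build (must start by day 22). The earliest of those limits is day 15, so level scripting must start by 15 − 9 = day 6.
The design doc must finish in time for asset creation (must start by day 7); level scripting (must start by day 6); localization (must start by day 22). The tightest is day 6, so the design doc must start by 6 − 4 = day 2.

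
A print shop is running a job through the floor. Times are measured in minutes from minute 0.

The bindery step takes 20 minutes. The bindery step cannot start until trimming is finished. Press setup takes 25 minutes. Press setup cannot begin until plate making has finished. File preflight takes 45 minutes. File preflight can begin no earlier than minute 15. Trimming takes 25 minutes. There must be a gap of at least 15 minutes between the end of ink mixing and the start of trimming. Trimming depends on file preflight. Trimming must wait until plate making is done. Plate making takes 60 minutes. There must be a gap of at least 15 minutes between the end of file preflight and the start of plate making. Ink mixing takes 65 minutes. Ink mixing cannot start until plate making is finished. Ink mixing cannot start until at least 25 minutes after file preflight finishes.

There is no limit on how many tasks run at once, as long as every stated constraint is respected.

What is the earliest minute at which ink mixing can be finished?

200

File preflight cannot begin until its own release at minute 15. It runs from minute 15 to 15 + 45 = minute 60.
Plate making cannot begin until file preflight (finishes minute 60, plus 15-minute gap → minute 75). It runs from minute 75 to 75 + 60 = minute 135.
Ink mixing needs all of plate making (finishes minute 135); file preflight (finishes minute 60, plus 25-minute gap → minute 85). That puts its earliest start at minute 135; it finishes at 135 + 65 = minute 200.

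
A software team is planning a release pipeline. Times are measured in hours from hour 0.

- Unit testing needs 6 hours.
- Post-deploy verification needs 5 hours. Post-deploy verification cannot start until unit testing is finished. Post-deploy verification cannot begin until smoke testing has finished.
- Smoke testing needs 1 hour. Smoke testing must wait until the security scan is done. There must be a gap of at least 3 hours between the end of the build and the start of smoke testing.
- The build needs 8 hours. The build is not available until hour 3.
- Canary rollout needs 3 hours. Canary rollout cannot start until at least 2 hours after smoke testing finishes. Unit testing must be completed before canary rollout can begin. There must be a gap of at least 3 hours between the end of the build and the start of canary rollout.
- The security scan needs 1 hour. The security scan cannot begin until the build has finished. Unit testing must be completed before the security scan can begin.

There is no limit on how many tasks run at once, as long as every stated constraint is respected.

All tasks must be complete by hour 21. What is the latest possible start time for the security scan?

14

Canary rollout must finish by hour 21; it takes 3 hours, so it must start by 21 − 3 = hour 18.
Post-deploy verification has no dependents, so it just needs to finish by hour 21. Starting by 21 − 5 = hour 16 achieves that.
Smoke testing feeds canary rollout (must start by hour 18, minus 2-hour gap → hour 16); post-deploy verification (must start by hour 16). Taking the minimum, smoke testing must finish by hour 16 and start by 16 − 1 = hour 15.
The security scan must finish before smoke testing (must start by hour 15). With a 1-hour duration, the security scan must start by 15 − 1 = hour 14.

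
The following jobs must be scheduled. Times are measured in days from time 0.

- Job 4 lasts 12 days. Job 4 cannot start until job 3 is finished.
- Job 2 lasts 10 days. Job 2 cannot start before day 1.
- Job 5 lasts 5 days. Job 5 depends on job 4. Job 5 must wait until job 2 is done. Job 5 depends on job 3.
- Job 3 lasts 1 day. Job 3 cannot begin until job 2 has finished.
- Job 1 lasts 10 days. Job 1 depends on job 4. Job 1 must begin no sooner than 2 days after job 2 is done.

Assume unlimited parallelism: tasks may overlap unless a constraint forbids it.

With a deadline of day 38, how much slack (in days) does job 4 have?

4

Job 2 cannot begin until its own release at day 1. It runs from day 1 to 1 + 10 = day 11.
Job 3 waits on job 2 (finishes day 11), so it starts at day 11 and finishes at 11 + 1 = day 12.
Job 4 cannot begin until job 3 (finishes day 12). It runs from day 12 to 12 + 12 = day 24.

Working backward from the deadline:
Job 1 has no dependents, so it just needs to finish by day 38. Starting by 38 − 10 = day 28 achieves that.
Nothing follows job 5; the deadline of day 38 is its only limit. It must start by 38 − 5 = day 33.
For job 4: job 1 (must start by day 28); job 5 (must start by day 33). The most restrictive is day 28; with a 12-day duration, job 4 must start by day 16.
So job 4 can start as early as day 12 and as late as day 16, giving 16 − 12 = 4 days of slack.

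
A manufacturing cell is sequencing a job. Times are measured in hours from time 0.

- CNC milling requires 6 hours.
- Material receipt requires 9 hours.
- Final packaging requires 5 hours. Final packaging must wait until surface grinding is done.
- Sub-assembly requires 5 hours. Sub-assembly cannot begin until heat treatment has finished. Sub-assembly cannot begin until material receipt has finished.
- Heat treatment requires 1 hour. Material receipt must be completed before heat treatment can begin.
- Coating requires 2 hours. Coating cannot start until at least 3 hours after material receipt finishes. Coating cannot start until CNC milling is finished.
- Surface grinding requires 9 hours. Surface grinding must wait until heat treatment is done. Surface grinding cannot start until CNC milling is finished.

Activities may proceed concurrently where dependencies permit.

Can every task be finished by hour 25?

Nothing blocks CNC milling, so it runs from hour 0 to hour 6.
Material receipt has no prerequisites, so it starts at hour 0 and finishes at hour 9.
Coating needs all of material receipt (finishes hour 9, plus 3-hour gap → hour 12); CNC milling (finishes hour 6). That puts its earliest start at hour 12; it finishes at 12 + 2 = hour 14.
After material receipt (finishes hour 9), heat treatment can start at hour 9 and finishes at hour 10.
For sub-assembly: heat treatment (finishes hour 10); material receipt (finishes hour 9). Taking the maximum gives a start of hour 10, and it finishes at 10 + 5 = hour 15.
Surface grinding needs all of heat treatment (finishes hour 10); CNC milling (finishes hour 6). That puts its earliest start at hour 10; it finishes at 10 + 9 = hour 19.
Final packaging waits on surface grinding (finishes hour 19), so it starts at hour 19 and finishes at 19 + 5 = hour 24.
Every task is finished by hour 24, which is no later than the deadline of 25, so the schedule is feasible.

Yes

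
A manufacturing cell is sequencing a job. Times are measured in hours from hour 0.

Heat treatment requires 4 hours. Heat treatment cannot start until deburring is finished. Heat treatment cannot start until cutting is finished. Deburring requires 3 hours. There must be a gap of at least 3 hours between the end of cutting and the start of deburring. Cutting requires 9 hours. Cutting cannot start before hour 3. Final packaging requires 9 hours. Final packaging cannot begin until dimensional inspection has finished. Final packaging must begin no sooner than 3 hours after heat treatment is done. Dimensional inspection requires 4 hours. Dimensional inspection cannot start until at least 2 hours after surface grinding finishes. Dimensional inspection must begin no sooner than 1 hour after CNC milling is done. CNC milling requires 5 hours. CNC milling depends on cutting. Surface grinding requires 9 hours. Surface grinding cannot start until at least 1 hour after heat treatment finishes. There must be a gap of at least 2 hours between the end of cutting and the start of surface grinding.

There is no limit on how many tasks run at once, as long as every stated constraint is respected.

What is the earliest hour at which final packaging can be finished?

47

Cutting cannot begin until its own release at hour 3. It runs from hour 3 to 3 + 9 = hour 12.
After cutting (finishes hour 12), CNC milling can start at hour 12 and finishes at hour 17.
Deburring cannot begin until cutting (finishes hour 12, plus 3-hour gap → hour 15). It runs from hour 15 to 15 + 3 = hour 18.
Heat treatment has to wait for deburring (finishes hour 18); cutting (finishes hour 12). The latest of these is hour 18, so heat treatment runs hour 18 to 18 + 4 = hour 22.
Surface grinding has to wait for heat treatment (finishes hour 22, plus 1-hour gap → hour 23); cutting (finishes hour 12, plus 2-hour gap → hour 14). The latest of these is hour 23, so surface grinding runs hour 23 to 23 + 9 = hour 32.
Dimensional inspection needs all of surface grinding (finishes hour 32, plus 2-hour gap → hour 34); CNC milling (finishes hour 17, plus 1-hour gap → hour 18). That puts its earliest start at hour 34; it finishes at 34 + 4 = hour 38.
For final packaging: dimensional inspection (finishes hour 38); heat treatment (finishes hour 22, plus 3-hour gap → hour 25). Taking the maximum gives a start of hour 38, and it finishes at 38 + 9 = hour 47.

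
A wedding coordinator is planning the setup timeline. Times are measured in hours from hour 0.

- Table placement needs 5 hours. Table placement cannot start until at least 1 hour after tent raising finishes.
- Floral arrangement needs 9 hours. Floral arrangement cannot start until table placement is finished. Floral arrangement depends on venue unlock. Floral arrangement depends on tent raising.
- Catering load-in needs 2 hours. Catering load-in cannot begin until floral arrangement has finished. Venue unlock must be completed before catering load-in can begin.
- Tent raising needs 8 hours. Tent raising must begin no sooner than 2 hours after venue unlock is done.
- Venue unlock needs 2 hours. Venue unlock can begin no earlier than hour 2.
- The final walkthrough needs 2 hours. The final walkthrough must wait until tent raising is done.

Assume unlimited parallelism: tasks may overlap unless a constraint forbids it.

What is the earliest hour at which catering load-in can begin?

Venue unlock waits on its own release at hour 2, so it starts at hour 2 and finishes at 2 + 2 = hour 4.
After venue unlock (finishes hour 4, plus 2-hour gap → hour 6), tent raising can start at hour 6 and finishes at hour 14.
Table placement cannot begin until tent raising (finishes hour 14, plus 1-hour gap → hour 15). It runs from hour 15 to 15 + 5 = hour 20.
Floral arrangement needs all of table placement (finishes hour 20); venue unlock (finishes hour 4); tent raising (finishes hour 14). That puts its earliest start at hour 20; it finishes at 20 + 9 = hour 29.
Catering load-in waits on floral arrangement (finishes hour 29); venue unlock (finishes hour 4). The latest of these is hour 29, which is the earliest catering load-in can start.

29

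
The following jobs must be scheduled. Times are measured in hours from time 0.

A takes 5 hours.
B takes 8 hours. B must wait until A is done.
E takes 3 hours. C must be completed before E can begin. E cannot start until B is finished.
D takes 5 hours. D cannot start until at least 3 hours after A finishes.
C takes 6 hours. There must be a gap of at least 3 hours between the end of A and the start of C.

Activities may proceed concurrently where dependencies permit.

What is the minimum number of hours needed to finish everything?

A can start immediately at hour 0; it finishes at hour 5.
D waits on A (finishes hour 5, plus 3-hour gap → hour 8), so it starts at hour 8 and finishes at 8 + 5 = hour 13.
C cannot begin until A (finishes hour 5, plus 3-hour gap → hour 8). It runs from hour 8 to 8 + 6 = hour 14.
B cannot begin until A (finishes hour 5). It runs from hour 5 to 5 + 8 = hour 13.
E has to wait for C (finishes hour 14); B (finishes hour 13). The latest of these is hour 14, so E runs hour 14 to 14 + 3 = hour 17.
All tasks are finished once the last one completes. Finish times: A at 5, B at 13, C at 14, D at 13, E at 17. The latest is hour 17.

17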